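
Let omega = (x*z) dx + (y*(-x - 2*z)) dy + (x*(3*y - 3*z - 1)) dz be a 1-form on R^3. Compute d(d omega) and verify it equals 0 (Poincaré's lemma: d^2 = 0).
d(d omega) = 0

Step 1: d omega = sum_{i<j} (∂f_j/∂x_i - ∂f_i/∂x_j) dx_i ∧ dx_j:
  coeff of dx ∧ dy: -y
  coeff of dx ∧ dz: -x + 3*y - 3*z - 1
  coeff of dy ∧ dz: 3*x + 2*y
Step 2: Apply d again to each 2-form coefficient. The only possible 3-form in R^3 is dx ∧ dy ∧ dz, with coefficient
  ∂(coeff of dy∧dz)/∂x - ∂(coeff of dx∧dz)/∂y + ∂(coeff of dx∧dy)/∂z
  = ∂/∂x (3*x + 2*y) - ∂/∂y (-x + 3*y - 3*z - 1) + ∂/∂z (-y).
Each of these terms simplifies to sums of mixed partials that cancel in pairs. The result is 0 (by equality of mixed partials for smooth functions — Schwarz / Clairaut).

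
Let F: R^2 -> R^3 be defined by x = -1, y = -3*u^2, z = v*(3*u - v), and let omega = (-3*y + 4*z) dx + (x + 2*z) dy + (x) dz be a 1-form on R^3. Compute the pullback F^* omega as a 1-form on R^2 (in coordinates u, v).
F^* omega = (-36*u^2*v + 12*u*v^2 + 6*u - 3*v) du + (-3*u + 2*v) dv

Using F^*(f dg) = (f ∘ F) d(g ∘ F), substitute each coordinate x_i by F_i(u, v) in f_i, and replace dx_i by d F_i = (∂F_i/∂u) du + (∂F_i/∂v) dv.
  For the x component: f_1(F) = 9*u^2 + 12*u*v - 4*v^2; d F_1 = (0) du + (0) dv
  For the y component: f_2(F) = 6*u*v - 2*v^2 - 1; d F_2 = (-6*u) du + (0) dv
  For the z component: f_3(F) = -1; d F_3 = (3*v) du + (3*u - 2*v) dv
Combining and collecting du, dv coefficients:
  coeff of du: -36*u^2*v + 12*u*v^2 + 6*u - 3*v
  coeff of dv: -3*u + 2*v
F^* omega = (-36*u^2*v + 12*u*v^2 + 6*u - 3*v) du + (-3*u + 2*v) dv.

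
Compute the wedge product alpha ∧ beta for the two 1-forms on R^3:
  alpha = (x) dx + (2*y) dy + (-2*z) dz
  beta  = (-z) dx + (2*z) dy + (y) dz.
alpha ∧ beta = (2*z*(x + y)) dx ∧ dy + (x*y - 2*z^2) dx ∧ dz + (2*y^2 + 4*z^2) dy ∧ dz

Distribute the wedge, using dx_i ∧ dx_j = -dx_j ∧ dx_i and dx_i ∧ dx_i = 0. For each pair (i, j) with i < j, the coefficient of dx_i ∧ dx_j in alpha ∧ beta is (alpha_i * beta_j - alpha_j * beta_i). Collecting: alpha ∧ beta = (2*z*(x + y)) dx ∧ dy + (x*y - 2*z^2) dx ∧ dz + (2*y^2 + 4*z^2) dy ∧ dz.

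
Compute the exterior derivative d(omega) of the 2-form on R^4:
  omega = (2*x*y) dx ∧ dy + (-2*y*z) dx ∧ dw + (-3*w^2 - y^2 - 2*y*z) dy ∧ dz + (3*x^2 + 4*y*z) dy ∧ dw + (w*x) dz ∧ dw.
d(omega) = (6*x + 2*z) dx ∧ dy ∧ dw + (w + 2*y) dx ∧ dz ∧ dw + (-6*w - 4*y) dy ∧ dz ∧ dw

For a 2-form omega = sum_{i<j} g_{ij} dx_i ∧ dx_j, the exterior derivative is
  d(omega) = sum_{i<j} d(g_{ij}) ∧ dx_i ∧ dx_j = sum_{i<j, k} (∂g_{ij}/∂x_k) dx_k ∧ dx_i ∧ dx_j.
Expand each term, using dx_k ∧ dx_i ∧ dx_j = sgn(permutation) dx_{(a)} ∧ dx_{(b)} ∧ dx_{(c)} with (a < b < c) sorted:
  d(-2*y*z) includes (∂/∂y)(-2*y*z) dy = (-2*z) dy, which multiplied by dx ∧ dw gives (2*z) dx ∧ dy ∧ dw
  d(-2*y*z) includes (∂/∂z)(-2*y*z) dz = (-2*y) dz, which multiplied by dx ∧ dw gives (2*y) dx ∧ dz ∧ dw
  d(-3*w^2 - y^2 - 2*y*z) includes (∂/∂w)(-3*w^2 - y^2 - 2*y*z) dw = (-6*w) dw, which multiplied by dy ∧ dz gives (-6*w) dy ∧ dz ∧ dw
  d(3*x^2 + 4*y*z) includes (∂/∂x)(3*x^2 + 4*y*z) dx = (6*x) dx, which multiplied by dy ∧ dw gives (6*x) dx ∧ dy ∧ dw
  d(3*x^2 + 4*y*z) includes (∂/∂z)(3*x^2 + 4*y*z) dz = (4*y) dz, which multiplied by dy ∧ dw gives (-4*y) dy ∧ dz ∧ dw
  d(w*x) includes (∂/∂x)(w*x) dx = (w) dx, which multiplied by dz ∧ dw gives (w) dx ∧ dz ∧ dw
Collecting like 3-forms: d(omega) = (6*x + 2*z) dx ∧ dy ∧ dw + (w + 2*y) dx ∧ dz ∧ dw + (-6*w - 4*y) dy ∧ dz ∧ dw.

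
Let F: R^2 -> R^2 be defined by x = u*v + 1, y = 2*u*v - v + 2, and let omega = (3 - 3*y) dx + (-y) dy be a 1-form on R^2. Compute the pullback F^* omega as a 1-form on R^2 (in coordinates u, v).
F^* omega = (v*(-10*u*v + 5*v - 7)) du + (-10*u^2*v + 7*u*v - 7*u - v + 2) dv

Using F^*(f dg) = (f ∘ F) d(g ∘ F), substitute each coordinate x_i by F_i(u, v) in f_i, and replace dx_i by d F_i = (∂F_i/∂u) du + (∂F_i/∂v) dv.
  For the x component: f_1(F) = -6*u*v + 3*v - 3; d F_1 = (v) du + (u) dv
  For the y component: f_2(F) = -2*u*v + v - 2; d F_2 = (2*v) du + (2*u - 1) dv
Combining and collecting du, dv coefficients:
  coeff of du: v*(-10*u*v + 5*v - 7)
  coeff of dv: -10*u^2*v + 7*u*v - 7*u - v + 2
F^* omega = (v*(-10*u*v + 5*v - 7)) du + (-10*u^2*v + 7*u*v - 7*u - v + 2) dv.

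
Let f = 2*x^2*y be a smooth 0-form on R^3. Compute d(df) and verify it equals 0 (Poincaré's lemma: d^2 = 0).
d(df) = 0

Step 1: df = sum_i (∂f/∂x_i) dx_i = (4*x*y) dx + (2*x^2) dy + (0) dz.
Step 2: Apply d again. Using the 1-form formula, the coefficient of dx ∧ dy in d(df) is ∂^2 f/∂x ∂y - ∂^2 f/∂y ∂x = (4*x) - (4*x) = 0 (equality of mixed partials for smooth f).
Similarly for dx ∧ dz and dy ∧ dz — all coefficients vanish. So d(df) = 0.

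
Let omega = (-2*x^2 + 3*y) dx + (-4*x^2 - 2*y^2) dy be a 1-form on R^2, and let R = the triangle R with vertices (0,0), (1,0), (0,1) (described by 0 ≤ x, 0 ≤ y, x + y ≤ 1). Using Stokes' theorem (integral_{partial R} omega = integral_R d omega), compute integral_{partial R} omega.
integral_(partial R) omega = -17/6

Stokes: integral_partial_R omega = integral_R d omega with d omega = (∂Q/∂x - ∂P/∂y) dx ∧ dy.
  ∂Q/∂x = -8*x
  ∂P/∂y = 3
  integrand = ∂Q/∂x - ∂P/∂y = -8*x - 3.
Integrating over R: integral_0^1 integral_0^{1-x} (-8*x - 3) dy dx = -17/6.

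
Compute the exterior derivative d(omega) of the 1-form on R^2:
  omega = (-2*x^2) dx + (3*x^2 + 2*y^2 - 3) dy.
d(omega) = (6*x) dx ∧ dy

For a 1-form omega = sum_i f_i dx_i, the exterior derivative is
  d(omega) = sum_{i < j} (∂f_j/∂x_i - ∂f_i/∂x_j) dx_i ∧ dx_j.
  coefficient of dx ∧ dy: ∂f_2/∂x - ∂f_1/∂y = ∂(3*x^2 + 2*y^2 - 3)/∂x - ∂(-2*x^2)/∂y = 6*x
Assembling: d(omega) = (6*x) dx ∧ dy.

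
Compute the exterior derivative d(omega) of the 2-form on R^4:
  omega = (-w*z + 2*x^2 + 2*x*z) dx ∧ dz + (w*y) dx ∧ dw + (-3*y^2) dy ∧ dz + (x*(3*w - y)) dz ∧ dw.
d(omega) = (3*w - y - z) dx ∧ dz ∧ dw + (-w) dx ∧ dy ∧ dw + (-x) dy ∧ dz ∧ dw

For a 2-form omega = sum_{i<j} g_{ij} dx_i ∧ dx_j, the exterior derivative is
  d(omega) = sum_{i<j} d(g_{ij}) ∧ dx_i ∧ dx_j = sum_{i<j, k} (∂g_{ij}/∂x_k) dx_k ∧ dx_i ∧ dx_j.
Expand each term, using dx_k ∧ dx_i ∧ dx_j = sgn(permutation) dx_{(a)} ∧ dx_{(b)} ∧ dx_{(c)} with (a < b < c) sorted:
  d(-w*z + 2*x^2 + 2*x*z) includes (∂/∂w)(-w*z + 2*x^2 + 2*x*z) dw = (-z) dw, which multiplied by dx ∧ dz gives (-z) dx ∧ dz ∧ dw
  d(w*y) includes (∂/∂y)(w*y) dy = (w) dy, which multiplied by dx ∧ dw gives (-w) dx ∧ dy ∧ dw
  d(x*(3*w - y)) includes (∂/∂x)(x*(3*w - y)) dx = (3*w - y) dx, which multiplied by dz ∧ dw gives (3*w - y) dx ∧ dz ∧ dw
  d(x*(3*w - y)) includes (∂/∂y)(x*(3*w - y)) dy = (-x) dy, which multiplied by dz ∧ dw gives (-x) dy ∧ dz ∧ dw
Collecting like 3-forms: d(omega) = (3*w - y - z) dx ∧ dz ∧ dw + (-w) dx ∧ dy ∧ dw + (-x) dy ∧ dz ∧ dw.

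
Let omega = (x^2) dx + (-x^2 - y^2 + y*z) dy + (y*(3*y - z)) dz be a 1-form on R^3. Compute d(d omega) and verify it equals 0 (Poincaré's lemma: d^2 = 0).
d(d omega) = 0

Step 1: d omega = sum_{i<j} (∂f_j/∂x_i - ∂f_i/∂x_j) dx_i ∧ dx_j:
  coeff of dx ∧ dy: -2*x
  coeff of dx ∧ dz: 0
  coeff of dy ∧ dz: 5*y - z
Step 2: Apply d again to each 2-form coefficient. The only possible 3-form in R^3 is dx ∧ dy ∧ dz, with coefficient
  ∂(coeff of dy∧dz)/∂x - ∂(coeff of dx∧dz)/∂y + ∂(coeff of dx∧dy)/∂z
  = ∂/∂x (5*y - z) - ∂/∂y (0) + ∂/∂z (-2*x).
Each of these terms simplifies to sums of mixed partials that cancel in pairs. The result is 0 (by equality of mixed partials for smooth functions — Schwarz / Clairaut).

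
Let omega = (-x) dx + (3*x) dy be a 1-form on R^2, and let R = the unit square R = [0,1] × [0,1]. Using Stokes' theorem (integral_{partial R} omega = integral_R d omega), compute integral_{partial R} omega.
integral_(partial R) omega = 3

Stokes: integral_partial_R omega = integral_R d omega with d omega = (∂Q/∂x - ∂P/∂y) dx ∧ dy.
  ∂Q/∂x = 3
  ∂P/∂y = 0
  integrand = ∂Q/∂x - ∂P/∂y = 3.
Integrating over R: integral_0^1 integral_0^1 (3) dx dy = 3.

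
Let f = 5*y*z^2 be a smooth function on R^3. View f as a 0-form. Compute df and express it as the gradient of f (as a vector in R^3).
df = (0) dx + (5*z^2) dy + (10*y*z) dz; grad f = (0, 5*z^2, 10*y*z)

For a 0-form f, d f = (∂f/∂x) dx + (∂f/∂y) dy + (∂f/∂z) dz. The components of the vector representation are exactly the entries of grad f in Cartesian coordinates:
  ∂f/∂x = 0
  ∂f/∂y = 5*z^2
  ∂f/∂z = 10*y*z.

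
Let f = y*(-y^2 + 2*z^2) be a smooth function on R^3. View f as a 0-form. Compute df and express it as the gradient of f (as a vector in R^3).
df = (0) dx + (-3*y^2 + 2*z^2) dy + (4*y*z) dz; grad f = (0, -3*y^2 + 2*z^2, 4*y*z)

For a 0-form f, d f = (∂f/∂x) dx + (∂f/∂y) dy + (∂f/∂z) dz. The components of the vector representation are exactly the entries of grad f in Cartesian coordinates:
  ∂f/∂x = 0
  ∂f/∂y = -3*y^2 + 2*z^2
  ∂f/∂z = 4*y*z.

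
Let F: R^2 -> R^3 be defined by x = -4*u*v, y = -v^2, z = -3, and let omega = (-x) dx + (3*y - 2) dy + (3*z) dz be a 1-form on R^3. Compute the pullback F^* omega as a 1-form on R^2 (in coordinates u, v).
F^* omega = (-16*u*v^2) du + (2*v*(-8*u^2 + 3*v^2 + 2)) dv

Using F^*(f dg) = (f ∘ F) d(g ∘ F), substitute each coordinate x_i by F_i(u, v) in f_i, and replace dx_i by d F_i = (∂F_i/∂u) du + (∂F_i/∂v) dv.
  For the x component: f_1(F) = 4*u*v; d F_1 = (-4*v) du + (-4*u) dv
  For the y component: f_2(F) = -3*v^2 - 2; d F_2 = (0) du + (-2*v) dv
  For the z component: f_3(F) = -9; d F_3 = (0) du + (0) dv
Combining and collecting du, dv coefficients:
  coeff of du: -16*u*v^2
  coeff of dv: 2*v*(-8*u^2 + 3*v^2 + 2)
F^* omega = (-16*u*v^2) du + (2*v*(-8*u^2 + 3*v^2 + 2)) dv.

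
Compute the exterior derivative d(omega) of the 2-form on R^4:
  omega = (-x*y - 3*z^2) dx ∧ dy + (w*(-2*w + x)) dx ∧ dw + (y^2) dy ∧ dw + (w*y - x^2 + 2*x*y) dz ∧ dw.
d(omega) = (-6*z) dx ∧ dy ∧ dz + (-2*x + 2*y) dx ∧ dz ∧ dw + (w + 2*x) dy ∧ dz ∧ dw

For a 2-form omega = sum_{i<j} g_{ij} dx_i ∧ dx_j, the exterior derivative is
  d(omega) = sum_{i<j} d(g_{ij}) ∧ dx_i ∧ dx_j = sum_{i<j, k} (∂g_{ij}/∂x_k) dx_k ∧ dx_i ∧ dx_j.
Expand each term, using dx_k ∧ dx_i ∧ dx_j = sgn(permutation) dx_{(a)} ∧ dx_{(b)} ∧ dx_{(c)} with (a < b < c) sorted:
  d(-x*y - 3*z^2) includes (∂/∂z)(-x*y - 3*z^2) dz = (-6*z) dz, which multiplied by dx ∧ dy gives (-6*z) dx ∧ dy ∧ dz
  d(w*y - x^2 + 2*x*y) includes (∂/∂x)(w*y - x^2 + 2*x*y) dx = (-2*x + 2*y) dx, which multiplied by dz ∧ dw gives (-2*x + 2*y) dx ∧ dz ∧ dw
  d(w*y - x^2 + 2*x*y) includes (∂/∂y)(w*y - x^2 + 2*x*y) dy = (w + 2*x) dy, which multiplied by dz ∧ dw gives (w + 2*x) dy ∧ dz ∧ dw
Collecting like 3-forms: d(omega) = (-6*z) dx ∧ dy ∧ dz + (-2*x + 2*y) dx ∧ dz ∧ dw + (w + 2*x) dy ∧ dz ∧ dw.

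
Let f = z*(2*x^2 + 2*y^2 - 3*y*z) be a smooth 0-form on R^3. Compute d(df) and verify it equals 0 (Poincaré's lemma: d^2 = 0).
d(df) = 0

Step 1: df = sum_i (∂f/∂x_i) dx_i = (4*x*z) dx + (z*(4*y - 3*z)) dy + (2*x^2 + 2*y^2 - 6*y*z) dz.
Step 2: Apply d again. Using the 1-form formula, the coefficient of dx ∧ dy in d(df) is ∂^2 f/∂x ∂y - ∂^2 f/∂y ∂x = (0) - (0) = 0 (equality of mixed partials for smooth f).
Similarly for dx ∧ dz and dy ∧ dz — all coefficients vanish. So d(df) = 0.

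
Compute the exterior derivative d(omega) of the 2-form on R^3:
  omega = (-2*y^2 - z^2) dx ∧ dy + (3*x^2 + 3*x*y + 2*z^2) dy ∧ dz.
d(omega) = (6*x + 3*y - 2*z) dx ∧ dy ∧ dz

For a 2-form omega = sum_{i<j} g_{ij} dx_i ∧ dx_j, the exterior derivative is
  d(omega) = sum_{i<j} d(g_{ij}) ∧ dx_i ∧ dx_j = sum_{i<j, k} (∂g_{ij}/∂x_k) dx_k ∧ dx_i ∧ dx_j.
Expand each term, using dx_k ∧ dx_i ∧ dx_j = sgn(permutation) dx_{(a)} ∧ dx_{(b)} ∧ dx_{(c)} with (a < b < c) sorted:
  d(-2*y^2 - z^2) includes (∂/∂z)(-2*y^2 - z^2) dz = (-2*z) dz, which multiplied by dx ∧ dy gives (-2*z) dx ∧ dy ∧ dz
  d(3*x^2 + 3*x*y + 2*z^2) includes (∂/∂x)(3*x^2 + 3*x*y + 2*z^2) dx = (6*x + 3*y) dx, which multiplied by dy ∧ dz gives (6*x + 3*y) dx ∧ dy ∧ dz
Collecting like 3-forms: d(omega) = (6*x + 3*y - 2*z) dx ∧ dy ∧ dz.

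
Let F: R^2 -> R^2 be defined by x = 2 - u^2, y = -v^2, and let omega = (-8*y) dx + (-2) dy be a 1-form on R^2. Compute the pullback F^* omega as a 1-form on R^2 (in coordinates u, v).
F^* omega = (-16*u*v^2) du + (4*v) dv

Using F^*(f dg) = (f ∘ F) d(g ∘ F), substitute each coordinate x_i by F_i(u, v) in f_i, and replace dx_i by d F_i = (∂F_i/∂u) du + (∂F_i/∂v) dv.
  For the x component: f_1(F) = 8*v^2; d F_1 = (-2*u) du + (0) dv
  For the y component: f_2(F) = -2; d F_2 = (0) du + (-2*v) dv
Combining and collecting du, dv coefficients:
  coeff of du: -16*u*v^2
  coeff of dv: 4*v
F^* omega = (-16*u*v^2) du + (4*v) dv.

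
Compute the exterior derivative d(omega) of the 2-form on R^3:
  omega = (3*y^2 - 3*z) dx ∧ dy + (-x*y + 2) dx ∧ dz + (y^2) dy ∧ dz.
d(omega) = (x - 3) dx ∧ dy ∧ dz

For a 2-form omega = sum_{i<j} g_{ij} dx_i ∧ dx_j, the exterior derivative is
  d(omega) = sum_{i<j} d(g_{ij}) ∧ dx_i ∧ dx_j = sum_{i<j, k} (∂g_{ij}/∂x_k) dx_k ∧ dx_i ∧ dx_j.
Expand each term, using dx_k ∧ dx_i ∧ dx_j = sgn(permutation) dx_{(a)} ∧ dx_{(b)} ∧ dx_{(c)} with (a < b < c) sorted:
  d(3*y^2 - 3*z) includes (∂/∂z)(3*y^2 - 3*z) dz = (-3) dz, which multiplied by dx ∧ dy gives (-3) dx ∧ dy ∧ dz
  d(-x*y + 2) includes (∂/∂y)(-x*y + 2) dy = (-x) dy, which multiplied by dx ∧ dz gives (x) dx ∧ dy ∧ dz
Collecting like 3-forms: d(omega) = (x - 3) dx ∧ dy ∧ dz.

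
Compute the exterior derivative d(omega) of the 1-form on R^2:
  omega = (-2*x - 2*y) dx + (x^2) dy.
d(omega) = (2*x + 2) dx ∧ dy

For a 1-form omega = sum_i f_i dx_i, the exterior derivative is
  d(omega) = sum_{i < j} (∂f_j/∂x_i - ∂f_i/∂x_j) dx_i ∧ dx_j.
  coefficient of dx ∧ dy: ∂f_2/∂x - ∂f_1/∂y = ∂(x^2)/∂x - ∂(-2*x - 2*y)/∂y = 2*x + 2
Assembling: d(omega) = (2*x + 2) dx ∧ dy.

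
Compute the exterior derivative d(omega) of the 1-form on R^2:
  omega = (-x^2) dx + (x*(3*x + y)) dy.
d(omega) = (6*x + y) dx ∧ dy

For a 1-form omega = sum_i f_i dx_i, the exterior derivative is
  d(omega) = sum_{i < j} (∂f_j/∂x_i - ∂f_i/∂x_j) dx_i ∧ dx_j.
  coefficient of dx ∧ dy: ∂f_2/∂x - ∂f_1/∂y = ∂(x*(3*x + y))/∂x - ∂(-x^2)/∂y = 6*x + y
Assembling: d(omega) = (6*x + y) dx ∧ dy.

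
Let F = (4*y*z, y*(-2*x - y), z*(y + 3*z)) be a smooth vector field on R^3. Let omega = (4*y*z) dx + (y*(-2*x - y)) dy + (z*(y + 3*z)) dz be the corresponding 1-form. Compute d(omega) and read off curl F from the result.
d(omega) = (z) dy ∧ dz + (4*y) dz ∧ dx + (-2*y - 4*z) dx ∧ dy; curl F = (z, 4*y, -2*y - 4*z)

d omega = sum_{i<j} (∂f_j/∂x_i - ∂f_i/∂x_j) dx_i ∧ dx_j. Under the identification (dy ∧ dz, dz ∧ dx, dx ∧ dy) ↔ (e_x, e_y, e_z), the coefficients are exactly the components of curl F. Compute:
  ∂R/∂y - ∂Q/∂z = (z) - (0) = z
  ∂P/∂z - ∂R/∂x = (4*y) - (0) = 4*y
  ∂Q/∂x - ∂P/∂y = (-2*y) - (4*z) = -2*y - 4*z.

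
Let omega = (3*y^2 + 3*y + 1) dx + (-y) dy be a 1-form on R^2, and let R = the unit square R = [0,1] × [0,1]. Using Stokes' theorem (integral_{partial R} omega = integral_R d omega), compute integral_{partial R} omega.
integral_(partial R) omega = -6

Stokes: integral_partial_R omega = integral_R d omega with d omega = (∂Q/∂x - ∂P/∂y) dx ∧ dy.
  ∂Q/∂x = 0
  ∂P/∂y = 6*y + 3
  integrand = ∂Q/∂x - ∂P/∂y = -6*y - 3.
Integrating over R: integral_0^1 integral_0^1 (-6*y - 3) dx dy = -6.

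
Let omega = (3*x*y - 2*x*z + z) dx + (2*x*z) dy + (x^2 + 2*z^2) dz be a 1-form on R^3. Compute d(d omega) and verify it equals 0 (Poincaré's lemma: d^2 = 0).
d(d omega) = 0

Step 1: d omega = sum_{i<j} (∂f_j/∂x_i - ∂f_i/∂x_j) dx_i ∧ dx_j:
  coeff of dx ∧ dy: -3*x + 2*z
  coeff of dx ∧ dz: 4*x - 1
  coeff of dy ∧ dz: -2*x
Step 2: Apply d again to each 2-form coefficient. The only possible 3-form in R^3 is dx ∧ dy ∧ dz, with coefficient
  ∂(coeff of dy∧dz)/∂x - ∂(coeff of dx∧dz)/∂y + ∂(coeff of dx∧dy)/∂z
  = ∂/∂x (-2*x) - ∂/∂y (4*x - 1) + ∂/∂z (-3*x + 2*z).
Each of these terms simplifies to sums of mixed partials that cancel in pairs. The result is 0 (by equality of mixed partials for smooth functions — Schwarz / Clairaut).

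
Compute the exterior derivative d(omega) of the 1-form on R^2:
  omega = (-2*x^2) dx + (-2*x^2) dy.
d(omega) = (-4*x) dx ∧ dy

For a 1-form omega = sum_i f_i dx_i, the exterior derivative is
  d(omega) = sum_{i < j} (∂f_j/∂x_i - ∂f_i/∂x_j) dx_i ∧ dx_j.
  coefficient of dx ∧ dy: ∂f_2/∂x - ∂f_1/∂y = ∂(-2*x^2)/∂x - ∂(-2*x^2)/∂y = -4*x
Assembling: d(omega) = (-4*x) dx ∧ dy.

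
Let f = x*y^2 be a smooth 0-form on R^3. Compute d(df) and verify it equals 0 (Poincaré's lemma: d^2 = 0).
d(df) = 0

Step 1: df = sum_i (∂f/∂x_i) dx_i = (y^2) dx + (2*x*y) dy + (0) dz.
Step 2: Apply d again. Using the 1-form formula, the coefficient of dx ∧ dy in d(df) is ∂^2 f/∂x ∂y - ∂^2 f/∂y ∂x = (2*y) - (2*y) = 0 (equality of mixed partials for smooth f).
Similarly for dx ∧ dz and dy ∧ dz — all coefficients vanish. So d(df) = 0.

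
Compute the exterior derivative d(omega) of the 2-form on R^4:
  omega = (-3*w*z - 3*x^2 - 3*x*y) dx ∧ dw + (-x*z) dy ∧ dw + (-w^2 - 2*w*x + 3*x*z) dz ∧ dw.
d(omega) = (3*x - z) dx ∧ dy ∧ dw + (w + 3*z) dx ∧ dz ∧ dw + (x) dy ∧ dz ∧ dw

For a 2-form omega = sum_{i<j} g_{ij} dx_i ∧ dx_j, the exterior derivative is
  d(omega) = sum_{i<j} d(g_{ij}) ∧ dx_i ∧ dx_j = sum_{i<j, k} (∂g_{ij}/∂x_k) dx_k ∧ dx_i ∧ dx_j.
Expand each term, using dx_k ∧ dx_i ∧ dx_j = sgn(permutation) dx_{(a)} ∧ dx_{(b)} ∧ dx_{(c)} with (a < b < c) sorted:
  d(-3*w*z - 3*x^2 - 3*x*y) includes (∂/∂y)(-3*w*z - 3*x^2 - 3*x*y) dy = (-3*x) dy, which multiplied by dx ∧ dw gives (3*x) dx ∧ dy ∧ dw
  d(-3*w*z - 3*x^2 - 3*x*y) includes (∂/∂z)(-3*w*z - 3*x^2 - 3*x*y) dz = (-3*w) dz, which multiplied by dx ∧ dw gives (3*w) dx ∧ dz ∧ dw
  d(-x*z) includes (∂/∂x)(-x*z) dx = (-z) dx, which multiplied by dy ∧ dw gives (-z) dx ∧ dy ∧ dw
  d(-x*z) includes (∂/∂z)(-x*z) dz = (-x) dz, which multiplied by dy ∧ dw gives (x) dy ∧ dz ∧ dw
  d(-w^2 - 2*w*x + 3*x*z) includes (∂/∂x)(-w^2 - 2*w*x + 3*x*z) dx = (-2*w + 3*z) dx, which multiplied by dz ∧ dw gives (-2*w + 3*z) dx ∧ dz ∧ dw
Collecting like 3-forms: d(omega) = (3*x - z) dx ∧ dy ∧ dw + (w + 3*z) dx ∧ dz ∧ dw + (x) dy ∧ dz ∧ dw.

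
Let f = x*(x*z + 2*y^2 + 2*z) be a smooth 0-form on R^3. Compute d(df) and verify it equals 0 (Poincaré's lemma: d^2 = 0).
d(df) = 0

Step 1: df = sum_i (∂f/∂x_i) dx_i = (2*x*z + 2*y^2 + 2*z) dx + (4*x*y) dy + (x*(x + 2)) dz.
Step 2: Apply d again. Using the 1-form formula, the coefficient of dx ∧ dy in d(df) is ∂^2 f/∂x ∂y - ∂^2 f/∂y ∂x = (4*y) - (4*y) = 0 (equality of mixed partials for smooth f).
Similarly for dx ∧ dz and dy ∧ dz — all coefficients vanish. So d(df) = 0.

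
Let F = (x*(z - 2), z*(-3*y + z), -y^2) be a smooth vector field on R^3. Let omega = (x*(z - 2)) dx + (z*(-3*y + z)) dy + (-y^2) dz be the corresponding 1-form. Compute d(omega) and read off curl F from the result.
d(omega) = (y - 2*z) dy ∧ dz + (x) dz ∧ dx + (0) dx ∧ dy; curl F = (y - 2*z, x, 0)

d omega = sum_{i<j} (∂f_j/∂x_i - ∂f_i/∂x_j) dx_i ∧ dx_j. Under the identification (dy ∧ dz, dz ∧ dx, dx ∧ dy) ↔ (e_x, e_y, e_z), the coefficients are exactly the components of curl F. Compute:
  ∂R/∂y - ∂Q/∂z = (-2*y) - (-3*y + 2*z) = y - 2*z
  ∂P/∂z - ∂R/∂x = (x) - (0) = x
  ∂Q/∂x - ∂P/∂y = (0) - (0) = 0.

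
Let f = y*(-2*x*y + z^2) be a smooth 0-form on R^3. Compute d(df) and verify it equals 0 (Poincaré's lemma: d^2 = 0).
d(df) = 0

Step 1: df = sum_i (∂f/∂x_i) dx_i = (-2*y^2) dx + (-4*x*y + z^2) dy + (2*y*z) dz.
Step 2: Apply d again. Using the 1-form formula, the coefficient of dx ∧ dy in d(df) is ∂^2 f/∂x ∂y - ∂^2 f/∂y ∂x = (-4*y) - (-4*y) = 0 (equality of mixed partials for smooth f).
Similarly for dx ∧ dz and dy ∧ dz — all coefficients vanish. So d(df) = 0.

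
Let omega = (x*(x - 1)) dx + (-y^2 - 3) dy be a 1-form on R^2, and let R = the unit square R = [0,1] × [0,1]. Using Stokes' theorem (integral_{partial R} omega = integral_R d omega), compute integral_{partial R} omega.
integral_(partial R) omega = 0

Stokes: integral_partial_R omega = integral_R d omega with d omega = (∂Q/∂x - ∂P/∂y) dx ∧ dy.
  ∂Q/∂x = 0
  ∂P/∂y = 0
  integrand = ∂Q/∂x - ∂P/∂y = 0.
Integrating over R: integral_0^1 integral_0^1 (0) dx dy = 0.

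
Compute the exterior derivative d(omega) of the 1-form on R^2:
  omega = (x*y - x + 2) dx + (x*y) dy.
d(omega) = (-x + y) dx ∧ dy

For a 1-form omega = sum_i f_i dx_i, the exterior derivative is
  d(omega) = sum_{i < j} (∂f_j/∂x_i - ∂f_i/∂x_j) dx_i ∧ dx_j.
  coefficient of dx ∧ dy: ∂f_2/∂x - ∂f_1/∂y = ∂(x*y)/∂x - ∂(x*y - x + 2)/∂y = -x + y
Assembling: d(omega) = (-x + y) dx ∧ dy.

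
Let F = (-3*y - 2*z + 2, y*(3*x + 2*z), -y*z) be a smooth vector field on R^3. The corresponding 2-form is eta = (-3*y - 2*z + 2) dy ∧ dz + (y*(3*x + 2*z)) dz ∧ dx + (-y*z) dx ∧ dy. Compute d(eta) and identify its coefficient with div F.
d(eta) = (3*x - y + 2*z) dx ∧ dy ∧ dz; div F = 3*x - y + 2*z

For a 2-form in R^3 of the form above, applying d gives a 3-form with coefficient ∂P/∂x + ∂Q/∂y + ∂R/∂z:
  ∂P/∂x = 0
  ∂Q/∂y = 3*x + 2*z
  ∂R/∂z = -y
Sum = 3*x - y + 2*z, which is exactly div F.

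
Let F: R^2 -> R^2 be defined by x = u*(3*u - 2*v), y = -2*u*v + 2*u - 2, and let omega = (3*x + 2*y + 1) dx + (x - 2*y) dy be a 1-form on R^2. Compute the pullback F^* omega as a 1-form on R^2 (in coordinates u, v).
F^* omega = (54*u^3 - 84*u^2*v + 30*u^2 + 16*u*v^2 + 4*u*v - 26*u - 2*v + 8) du + (2*u*(-12*u^2 + 8*u*v - 1)) dv

Using F^*(f dg) = (f ∘ F) d(g ∘ F), substitute each coordinate x_i by F_i(u, v) in f_i, and replace dx_i by d F_i = (∂F_i/∂u) du + (∂F_i/∂v) dv.
  For the x component: f_1(F) = 9*u^2 - 10*u*v + 4*u - 3; d F_1 = (6*u - 2*v) du + (-2*u) dv
  For the y component: f_2(F) = 3*u^2 + 2*u*v - 4*u + 4; d F_2 = (2 - 2*v) du + (-2*u) dv
Combining and collecting du, dv coefficients:
  coeff of du: 54*u^3 - 84*u^2*v + 30*u^2 + 16*u*v^2 + 4*u*v - 26*u - 2*v + 8
  coeff of dv: 2*u*(-12*u^2 + 8*u*v - 1)
F^* omega = (54*u^3 - 84*u^2*v + 30*u^2 + 16*u*v^2 + 4*u*v - 26*u - 2*v + 8) du + (2*u*(-12*u^2 + 8*u*v - 1)) dv.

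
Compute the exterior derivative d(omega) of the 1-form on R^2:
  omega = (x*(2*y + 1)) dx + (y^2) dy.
d(omega) = (-2*x) dx ∧ dy

For a 1-form omega = sum_i f_i dx_i, the exterior derivative is
  d(omega) = sum_{i < j} (∂f_j/∂x_i - ∂f_i/∂x_j) dx_i ∧ dx_j.
  coefficient of dx ∧ dy: ∂f_2/∂x - ∂f_1/∂y = ∂(y^2)/∂x - ∂(x*(2*y + 1))/∂y = -2*x
Assembling: d(omega) = (-2*x) dx ∧ dy.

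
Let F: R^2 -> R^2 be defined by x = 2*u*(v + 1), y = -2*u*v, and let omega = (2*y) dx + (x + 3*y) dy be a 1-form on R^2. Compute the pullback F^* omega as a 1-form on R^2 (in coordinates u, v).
F^* omega = (-12*u*v) du + (-4*u^2) dv

Using F^*(f dg) = (f ∘ F) d(g ∘ F), substitute each coordinate x_i by F_i(u, v) in f_i, and replace dx_i by d F_i = (∂F_i/∂u) du + (∂F_i/∂v) dv.
  For the x component: f_1(F) = -4*u*v; d F_1 = (2*v + 2) du + (2*u) dv
  For the y component: f_2(F) = 2*u*(1 - 2*v); d F_2 = (-2*v) du + (-2*u) dv
Combining and collecting du, dv coefficients:
  coeff of du: -12*u*v
  coeff of dv: -4*u^2
F^* omega = (-12*u*v) du + (-4*u^2) dv.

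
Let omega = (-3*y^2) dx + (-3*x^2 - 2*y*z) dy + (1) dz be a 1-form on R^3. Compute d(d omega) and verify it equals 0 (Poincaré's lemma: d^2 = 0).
d(d omega) = 0

Step 1: d omega = sum_{i<j} (∂f_j/∂x_i - ∂f_i/∂x_j) dx_i ∧ dx_j:
  coeff of dx ∧ dy: -6*x + 6*y
  coeff of dx ∧ dz: 0
  coeff of dy ∧ dz: 2*y
Step 2: Apply d again to each 2-form coefficient. The only possible 3-form in R^3 is dx ∧ dy ∧ dz, with coefficient
  ∂(coeff of dy∧dz)/∂x - ∂(coeff of dx∧dz)/∂y + ∂(coeff of dx∧dy)/∂z
  = ∂/∂x (2*y) - ∂/∂y (0) + ∂/∂z (-6*x + 6*y).
Each of these terms simplifies to sums of mixed partials that cancel in pairs. The result is 0 (by equality of mixed partials for smooth functions — Schwarz / Clairaut).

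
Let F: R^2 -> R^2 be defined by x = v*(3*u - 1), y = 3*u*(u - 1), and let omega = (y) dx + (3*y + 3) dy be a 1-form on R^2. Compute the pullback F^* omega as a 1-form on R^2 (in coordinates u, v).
F^* omega = (54*u^3 + 9*u^2*v - 81*u^2 - 9*u*v + 45*u - 9) du + (3*u*(3*u^2 - 4*u + 1)) dv

Using F^*(f dg) = (f ∘ F) d(g ∘ F), substitute each coordinate x_i by F_i(u, v) in f_i, and replace dx_i by d F_i = (∂F_i/∂u) du + (∂F_i/∂v) dv.
  For the x component: f_1(F) = 3*u*(u - 1); d F_1 = (3*v) du + (3*u - 1) dv
  For the y component: f_2(F) = 9*u^2 - 9*u + 3; d F_2 = (6*u - 3) du + (0) dv
Combining and collecting du, dv coefficients:
  coeff of du: 54*u^3 + 9*u^2*v - 81*u^2 - 9*u*v + 45*u - 9
  coeff of dv: 3*u*(3*u^2 - 4*u + 1)
F^* omega = (54*u^3 + 9*u^2*v - 81*u^2 - 9*u*v + 45*u - 9) du + (3*u*(3*u^2 - 4*u + 1)) dv.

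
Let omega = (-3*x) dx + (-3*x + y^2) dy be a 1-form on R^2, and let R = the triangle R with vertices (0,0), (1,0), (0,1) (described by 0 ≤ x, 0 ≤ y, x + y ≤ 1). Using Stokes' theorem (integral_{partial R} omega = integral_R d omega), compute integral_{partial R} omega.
integral_(partial R) omega = -3/2

Stokes: integral_partial_R omega = integral_R d omega with d omega = (∂Q/∂x - ∂P/∂y) dx ∧ dy.
  ∂Q/∂x = -3
  ∂P/∂y = 0
  integrand = ∂Q/∂x - ∂P/∂y = -3.
Integrating over R: integral_0^1 integral_0^{1-x} (-3) dy dx = -3/2.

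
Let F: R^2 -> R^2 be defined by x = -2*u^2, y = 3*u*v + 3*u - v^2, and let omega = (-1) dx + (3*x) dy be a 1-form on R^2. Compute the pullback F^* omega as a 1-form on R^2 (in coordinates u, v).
F^* omega = (2*u*(-9*u*v - 9*u + 2)) du + (u^2*(-18*u + 12*v)) dv

Using F^*(f dg) = (f ∘ F) d(g ∘ F), substitute each coordinate x_i by F_i(u, v) in f_i, and replace dx_i by d F_i = (∂F_i/∂u) du + (∂F_i/∂v) dv.
  For the x component: f_1(F) = -1; d F_1 = (-4*u) du + (0) dv
  For the y component: f_2(F) = -6*u^2; d F_2 = (3*v + 3) du + (3*u - 2*v) dv
Combining and collecting du, dv coefficients:
  coeff of du: 2*u*(-9*u*v - 9*u + 2)
  coeff of dv: u^2*(-18*u + 12*v)
F^* omega = (2*u*(-9*u*v - 9*u + 2)) du + (u^2*(-18*u + 12*v)) dv.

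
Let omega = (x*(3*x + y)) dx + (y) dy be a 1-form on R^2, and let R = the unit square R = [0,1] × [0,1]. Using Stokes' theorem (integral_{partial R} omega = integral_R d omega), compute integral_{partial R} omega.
integral_(partial R) omega = -1/2

Stokes: integral_partial_R omega = integral_R d omega with d omega = (∂Q/∂x - ∂P/∂y) dx ∧ dy.
  ∂Q/∂x = 0
  ∂P/∂y = x
  integrand = ∂Q/∂x - ∂P/∂y = -x.
Integrating over R: integral_0^1 integral_0^1 (-x) dx dy = -1/2.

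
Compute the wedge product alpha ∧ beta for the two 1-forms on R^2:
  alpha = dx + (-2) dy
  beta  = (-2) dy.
alpha ∧ beta = (-2) dx ∧ dy

Distribute the wedge, using dx_i ∧ dx_j = -dx_j ∧ dx_i and dx_i ∧ dx_i = 0. For each pair (i, j) with i < j, the coefficient of dx_i ∧ dx_j in alpha ∧ beta is (alpha_i * beta_j - alpha_j * beta_i). Collecting: alpha ∧ beta = (-2) dx ∧ dy.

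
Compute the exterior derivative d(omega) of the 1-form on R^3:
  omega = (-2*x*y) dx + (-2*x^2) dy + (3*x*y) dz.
d(omega) = (-2*x) dx ∧ dy + (3*y) dx ∧ dz + (3*x) dy ∧ dz

For a 1-form omega = sum_i f_i dx_i, the exterior derivative is
  d(omega) = sum_{i < j} (∂f_j/∂x_i - ∂f_i/∂x_j) dx_i ∧ dx_j.
  coefficient of dx ∧ dy: ∂f_2/∂x - ∂f_1/∂y = ∂(-2*x^2)/∂x - ∂(-2*x*y)/∂y = -2*x
  coefficient of dx ∧ dz: ∂f_3/∂x - ∂f_1/∂z = ∂(3*x*y)/∂x - ∂(-2*x*y)/∂z = 3*y
  coefficient of dy ∧ dz: ∂f_3/∂y - ∂f_2/∂z = ∂(3*x*y)/∂y - ∂(-2*x^2)/∂z = 3*x
Assembling: d(omega) = (-2*x) dx ∧ dy + (3*y) dx ∧ dz + (3*x) dy ∧ dz.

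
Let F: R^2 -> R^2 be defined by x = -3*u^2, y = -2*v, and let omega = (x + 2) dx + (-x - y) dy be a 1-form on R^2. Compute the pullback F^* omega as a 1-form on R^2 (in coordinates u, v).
F^* omega = (18*u^3 - 12*u) du + (-6*u^2 - 4*v) dv

Using F^*(f dg) = (f ∘ F) d(g ∘ F), substitute each coordinate x_i by F_i(u, v) in f_i, and replace dx_i by d F_i = (∂F_i/∂u) du + (∂F_i/∂v) dv.
  For the x component: f_1(F) = 2 - 3*u^2; d F_1 = (-6*u) du + (0) dv
  For the y component: f_2(F) = 3*u^2 + 2*v; d F_2 = (0) du + (-2) dv
Combining and collecting du, dv coefficients:
  coeff of du: 18*u^3 - 12*u
  coeff of dv: -6*u^2 - 4*v
F^* omega = (18*u^3 - 12*u) du + (-6*u^2 - 4*v) dv.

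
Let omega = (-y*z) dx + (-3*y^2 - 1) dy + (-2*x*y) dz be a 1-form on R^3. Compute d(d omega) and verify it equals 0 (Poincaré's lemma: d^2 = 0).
d(d omega) = 0

Step 1: d omega = sum_{i<j} (∂f_j/∂x_i - ∂f_i/∂x_j) dx_i ∧ dx_j:
  coeff of dx ∧ dy: z
  coeff of dx ∧ dz: -y
  coeff of dy ∧ dz: -2*x
Step 2: Apply d again to each 2-form coefficient. The only possible 3-form in R^3 is dx ∧ dy ∧ dz, with coefficient
  ∂(coeff of dy∧dz)/∂x - ∂(coeff of dx∧dz)/∂y + ∂(coeff of dx∧dy)/∂z
  = ∂/∂x (-2*x) - ∂/∂y (-y) + ∂/∂z (z).
Each of these terms simplifies to sums of mixed partials that cancel in pairs. The result is 0 (by equality of mixed partials for smooth functions — Schwarz / Clairaut).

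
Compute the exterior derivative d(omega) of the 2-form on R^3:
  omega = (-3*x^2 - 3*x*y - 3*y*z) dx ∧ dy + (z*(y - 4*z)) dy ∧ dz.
d(omega) = (-3*y) dx ∧ dy ∧ dz

For a 2-form omega = sum_{i<j} g_{ij} dx_i ∧ dx_j, the exterior derivative is
  d(omega) = sum_{i<j} d(g_{ij}) ∧ dx_i ∧ dx_j = sum_{i<j, k} (∂g_{ij}/∂x_k) dx_k ∧ dx_i ∧ dx_j.
Expand each term, using dx_k ∧ dx_i ∧ dx_j = sgn(permutation) dx_{(a)} ∧ dx_{(b)} ∧ dx_{(c)} with (a < b < c) sorted:
  d(-3*x^2 - 3*x*y - 3*y*z) includes (∂/∂z)(-3*x^2 - 3*x*y - 3*y*z) dz = (-3*y) dz, which multiplied by dx ∧ dy gives (-3*y) dx ∧ dy ∧ dz
Collecting like 3-forms: d(omega) = (-3*y) dx ∧ dy ∧ dz.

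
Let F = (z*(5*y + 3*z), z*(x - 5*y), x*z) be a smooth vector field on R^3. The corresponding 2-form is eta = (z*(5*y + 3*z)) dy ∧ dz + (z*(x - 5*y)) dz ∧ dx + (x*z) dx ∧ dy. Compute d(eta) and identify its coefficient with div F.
d(eta) = (x - 5*z) dx ∧ dy ∧ dz; div F = x - 5*z

For a 2-form in R^3 of the form above, applying d gives a 3-form with coefficient ∂P/∂x + ∂Q/∂y + ∂R/∂z:
  ∂P/∂x = 0
  ∂Q/∂y = -5*z
  ∂R/∂z = x
Sum = x - 5*z, which is exactly div F.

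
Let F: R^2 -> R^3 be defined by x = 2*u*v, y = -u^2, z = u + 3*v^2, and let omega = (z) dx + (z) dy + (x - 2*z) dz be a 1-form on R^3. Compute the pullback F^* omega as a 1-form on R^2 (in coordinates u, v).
F^* omega = (-2*u^2 - 6*u*v^2 + 4*u*v - 2*u + 6*v^3 - 6*v^2) du + (2*u^2 + 18*u*v^2 - 12*u*v - 36*v^3) dv

Using F^*(f dg) = (f ∘ F) d(g ∘ F), substitute each coordinate x_i by F_i(u, v) in f_i, and replace dx_i by d F_i = (∂F_i/∂u) du + (∂F_i/∂v) dv.
  For the x component: f_1(F) = u + 3*v^2; d F_1 = (2*v) du + (2*u) dv
  For the y component: f_2(F) = u + 3*v^2; d F_2 = (-2*u) du + (0) dv
  For the z component: f_3(F) = 2*u*v - 2*u - 6*v^2; d F_3 = (1) du + (6*v) dv
Combining and collecting du, dv coefficients:
  coeff of du: -2*u^2 - 6*u*v^2 + 4*u*v - 2*u + 6*v^3 - 6*v^2
  coeff of dv: 2*u^2 + 18*u*v^2 - 12*u*v - 36*v^3
F^* omega = (-2*u^2 - 6*u*v^2 + 4*u*v - 2*u + 6*v^3 - 6*v^2) du + (2*u^2 + 18*u*v^2 - 12*u*v - 36*v^3) dv.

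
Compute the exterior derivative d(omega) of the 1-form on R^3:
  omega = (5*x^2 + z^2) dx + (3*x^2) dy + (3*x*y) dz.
d(omega) = (6*x) dx ∧ dy + (3*y - 2*z) dx ∧ dz + (3*x) dy ∧ dz

For a 1-form omega = sum_i f_i dx_i, the exterior derivative is
  d(omega) = sum_{i < j} (∂f_j/∂x_i - ∂f_i/∂x_j) dx_i ∧ dx_j.
  coefficient of dx ∧ dy: ∂f_2/∂x - ∂f_1/∂y = ∂(3*x^2)/∂x - ∂(5*x^2 + z^2)/∂y = 6*x
  coefficient of dx ∧ dz: ∂f_3/∂x - ∂f_1/∂z = ∂(3*x*y)/∂x - ∂(5*x^2 + z^2)/∂z = 3*y - 2*z
  coefficient of dy ∧ dz: ∂f_3/∂y - ∂f_2/∂z = ∂(3*x*y)/∂y - ∂(3*x^2)/∂z = 3*x
Assembling: d(omega) = (6*x) dx ∧ dy + (3*y - 2*z) dx ∧ dz + (3*x) dy ∧ dz.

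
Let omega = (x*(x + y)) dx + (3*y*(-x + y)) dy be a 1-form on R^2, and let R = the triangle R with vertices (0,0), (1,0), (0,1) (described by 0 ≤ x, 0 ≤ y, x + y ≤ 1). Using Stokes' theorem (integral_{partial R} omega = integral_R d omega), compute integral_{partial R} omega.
integral_(partial R) omega = -2/3

Stokes: integral_partial_R omega = integral_R d omega with d omega = (∂Q/∂x - ∂P/∂y) dx ∧ dy.
  ∂Q/∂x = -3*y
  ∂P/∂y = x
  integrand = ∂Q/∂x - ∂P/∂y = -x - 3*y.
Integrating over R: integral_0^1 integral_0^{1-x} (-x - 3*y) dy dx = -2/3.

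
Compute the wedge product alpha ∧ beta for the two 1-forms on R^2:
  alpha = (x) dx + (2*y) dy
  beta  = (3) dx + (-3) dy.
alpha ∧ beta = (-3*x - 6*y) dx ∧ dy

Distribute the wedge, using dx_i ∧ dx_j = -dx_j ∧ dx_i and dx_i ∧ dx_i = 0. For each pair (i, j) with i < j, the coefficient of dx_i ∧ dx_j in alpha ∧ beta is (alpha_i * beta_j - alpha_j * beta_i). Collecting: alpha ∧ beta = (-3*x - 6*y) dx ∧ dy.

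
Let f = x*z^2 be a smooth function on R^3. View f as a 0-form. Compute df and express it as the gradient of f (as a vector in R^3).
df = (z^2) dx + (0) dy + (2*x*z) dz; grad f = (z^2, 0, 2*x*z)

For a 0-form f, d f = (∂f/∂x) dx + (∂f/∂y) dy + (∂f/∂z) dz. The components of the vector representation are exactly the entries of grad f in Cartesian coordinates:
  ∂f/∂x = z^2
  ∂f/∂y = 0
  ∂f/∂z = 2*x*z.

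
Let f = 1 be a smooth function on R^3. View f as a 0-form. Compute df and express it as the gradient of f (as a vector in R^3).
df = (0) dx + (0) dy + (0) dz; grad f = (0, 0, 0)

For a 0-form f, d f = (∂f/∂x) dx + (∂f/∂y) dy + (∂f/∂z) dz. The components of the vector representation are exactly the entries of grad f in Cartesian coordinates:
  ∂f/∂x = 0
  ∂f/∂y = 0
  ∂f/∂z = 0.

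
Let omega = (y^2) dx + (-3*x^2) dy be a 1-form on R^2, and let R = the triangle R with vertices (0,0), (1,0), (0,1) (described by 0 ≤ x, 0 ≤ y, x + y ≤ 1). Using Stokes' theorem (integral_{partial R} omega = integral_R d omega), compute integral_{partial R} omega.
integral_(partial R) omega = -4/3

Stokes: integral_partial_R omega = integral_R d omega with d omega = (∂Q/∂x - ∂P/∂y) dx ∧ dy.
  ∂Q/∂x = -6*x
  ∂P/∂y = 2*y
  integrand = ∂Q/∂x - ∂P/∂y = -6*x - 2*y.
Integrating over R: integral_0^1 integral_0^{1-x} (-6*x - 2*y) dy dx = -4/3.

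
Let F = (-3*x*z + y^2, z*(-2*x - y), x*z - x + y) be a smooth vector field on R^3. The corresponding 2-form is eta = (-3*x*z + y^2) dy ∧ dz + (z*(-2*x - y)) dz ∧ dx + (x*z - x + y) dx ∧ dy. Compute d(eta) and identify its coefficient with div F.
d(eta) = (x - 4*z) dx ∧ dy ∧ dz; div F = x - 4*z

For a 2-form in R^3 of the form above, applying d gives a 3-form with coefficient ∂P/∂x + ∂Q/∂y + ∂R/∂z:
  ∂P/∂x = -3*z
  ∂Q/∂y = -z
  ∂R/∂z = x
Sum = x - 4*z, which is exactly div F.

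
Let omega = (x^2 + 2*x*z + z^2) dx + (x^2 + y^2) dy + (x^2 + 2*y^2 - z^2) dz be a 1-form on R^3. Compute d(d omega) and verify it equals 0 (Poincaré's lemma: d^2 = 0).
d(d omega) = 0

Step 1: d omega = sum_{i<j} (∂f_j/∂x_i - ∂f_i/∂x_j) dx_i ∧ dx_j:
  coeff of dx ∧ dy: 2*x
  coeff of dx ∧ dz: -2*z
  coeff of dy ∧ dz: 4*y
Step 2: Apply d again to each 2-form coefficient. The only possible 3-form in R^3 is dx ∧ dy ∧ dz, with coefficient
  ∂(coeff of dy∧dz)/∂x - ∂(coeff of dx∧dz)/∂y + ∂(coeff of dx∧dy)/∂z
  = ∂/∂x (4*y) - ∂/∂y (-2*z) + ∂/∂z (2*x).
Each of these terms simplifies to sums of mixed partials that cancel in pairs. The result is 0 (by equality of mixed partials for smooth functions — Schwarz / Clairaut).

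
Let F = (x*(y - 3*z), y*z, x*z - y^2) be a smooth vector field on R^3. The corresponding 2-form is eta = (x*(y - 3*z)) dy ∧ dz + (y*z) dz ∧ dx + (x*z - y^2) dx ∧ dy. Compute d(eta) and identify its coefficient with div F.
d(eta) = (x + y - 2*z) dx ∧ dy ∧ dz; div F = x + y - 2*z

For a 2-form in R^3 of the form above, applying d gives a 3-form with coefficient ∂P/∂x + ∂Q/∂y + ∂R/∂z:
  ∂P/∂x = y - 3*z
  ∂Q/∂y = z
  ∂R/∂z = x
Sum = x + y - 2*z, which is exactly div F.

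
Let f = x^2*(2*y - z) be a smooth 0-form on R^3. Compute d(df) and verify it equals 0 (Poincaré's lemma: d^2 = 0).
d(df) = 0

Step 1: df = sum_i (∂f/∂x_i) dx_i = (2*x*(2*y - z)) dx + (2*x^2) dy + (-x^2) dz.
Step 2: Apply d again. Using the 1-form formula, the coefficient of dx ∧ dy in d(df) is ∂^2 f/∂x ∂y - ∂^2 f/∂y ∂x = (4*x) - (4*x) = 0 (equality of mixed partials for smooth f).
Similarly for dx ∧ dz and dy ∧ dz — all coefficients vanish. So d(df) = 0.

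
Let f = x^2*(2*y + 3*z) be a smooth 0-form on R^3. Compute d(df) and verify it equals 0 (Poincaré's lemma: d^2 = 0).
d(df) = 0

Step 1: df = sum_i (∂f/∂x_i) dx_i = (2*x*(2*y + 3*z)) dx + (2*x^2) dy + (3*x^2) dz.
Step 2: Apply d again. Using the 1-form formula, the coefficient of dx ∧ dy in d(df) is ∂^2 f/∂x ∂y - ∂^2 f/∂y ∂x = (4*x) - (4*x) = 0 (equality of mixed partials for smooth f).
Similarly for dx ∧ dz and dy ∧ dz — all coefficients vanish. So d(df) = 0.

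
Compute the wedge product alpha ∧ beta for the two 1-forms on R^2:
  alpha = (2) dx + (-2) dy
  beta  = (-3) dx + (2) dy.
alpha ∧ beta = (-2) dx ∧ dy

Distribute the wedge, using dx_i ∧ dx_j = -dx_j ∧ dx_i and dx_i ∧ dx_i = 0. For each pair (i, j) with i < j, the coefficient of dx_i ∧ dx_j in alpha ∧ beta is (alpha_i * beta_j - alpha_j * beta_i). Collecting: alpha ∧ beta = (-2) dx ∧ dy.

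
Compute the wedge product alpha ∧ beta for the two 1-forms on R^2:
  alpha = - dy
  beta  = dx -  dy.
alpha ∧ beta = (1) dx ∧ dy

Distribute the wedge, using dx_i ∧ dx_j = -dx_j ∧ dx_i and dx_i ∧ dx_i = 0. For each pair (i, j) with i < j, the coefficient of dx_i ∧ dx_j in alpha ∧ beta is (alpha_i * beta_j - alpha_j * beta_i). Collecting: alpha ∧ beta = (1) dx ∧ dy.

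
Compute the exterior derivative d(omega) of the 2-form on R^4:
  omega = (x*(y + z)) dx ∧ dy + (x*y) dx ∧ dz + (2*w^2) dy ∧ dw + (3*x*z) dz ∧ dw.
d(omega) = (3*z) dx ∧ dz ∧ dw

For a 2-form omega = sum_{i<j} g_{ij} dx_i ∧ dx_j, the exterior derivative is
  d(omega) = sum_{i<j} d(g_{ij}) ∧ dx_i ∧ dx_j = sum_{i<j, k} (∂g_{ij}/∂x_k) dx_k ∧ dx_i ∧ dx_j.
Expand each term, using dx_k ∧ dx_i ∧ dx_j = sgn(permutation) dx_{(a)} ∧ dx_{(b)} ∧ dx_{(c)} with (a < b < c) sorted:
  d(x*(y + z)) includes (∂/∂z)(x*(y + z)) dz = (x) dz, which multiplied by dx ∧ dy gives (x) dx ∧ dy ∧ dz
  d(x*y) includes (∂/∂y)(x*y) dy = (x) dy, which multiplied by dx ∧ dz gives (-x) dx ∧ dy ∧ dz
  d(3*x*z) includes (∂/∂x)(3*x*z) dx = (3*z) dx, which multiplied by dz ∧ dw gives (3*z) dx ∧ dz ∧ dw
Collecting like 3-forms: d(omega) = (3*z) dx ∧ dz ∧ dw.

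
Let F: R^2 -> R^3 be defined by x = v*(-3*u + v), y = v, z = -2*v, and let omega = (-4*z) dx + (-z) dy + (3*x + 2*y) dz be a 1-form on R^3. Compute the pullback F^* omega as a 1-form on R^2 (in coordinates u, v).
F^* omega = (-24*v^2) du + (2*v*(-3*u + 5*v - 1)) dv

Using F^*(f dg) = (f ∘ F) d(g ∘ F), substitute each coordinate x_i by F_i(u, v) in f_i, and replace dx_i by d F_i = (∂F_i/∂u) du + (∂F_i/∂v) dv.
  For the x component: f_1(F) = 8*v; d F_1 = (-3*v) du + (-3*u + 2*v) dv
  For the y component: f_2(F) = 2*v; d F_2 = (0) du + (1) dv
  For the z component: f_3(F) = v*(-9*u + 3*v + 2); d F_3 = (0) du + (-2) dv
Combining and collecting du, dv coefficients:
  coeff of du: -24*v^2
  coeff of dv: 2*v*(-3*u + 5*v - 1)
F^* omega = (-24*v^2) du + (2*v*(-3*u + 5*v - 1)) dv.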